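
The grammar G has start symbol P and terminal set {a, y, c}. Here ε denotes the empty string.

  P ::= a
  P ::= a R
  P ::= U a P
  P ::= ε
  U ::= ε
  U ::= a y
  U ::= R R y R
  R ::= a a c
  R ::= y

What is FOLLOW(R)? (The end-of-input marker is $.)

{$, a, y}

FIRST(R) = {a, y}
FIRST(U) = {ε, a, y}  (via R R y R)
FIRST(P) = {ε, a, y}  (via U a P)
FOLLOW(P) includes $ since P is the start symbol.
FOLLOW(P): in P::=U a P, the suffix after P is empty (adds nothing new). Thus FOLLOW(P) = {$}.
FOLLOW(U): in P::=U a P, U is followed by a P with FIRST {a}. Thus FOLLOW(U) = {a}.
FOLLOW(R): in P::=a R, the suffix after R is empty, so FOLLOW(R) ⊇ FOLLOW(P) = {$}; in U::=R R y R (occurrence 1), R is followed by R y R with FIRST {a, y}; in U::=R R y R (occurrence 2), R is followed by y R with FIRST {y}; in U::=R R y R (occurrence 3), the suffix after R is empty, so FOLLOW(R) ⊇ FOLLOW(U) = {a}. Thus FOLLOW(R) = {$, a, y}.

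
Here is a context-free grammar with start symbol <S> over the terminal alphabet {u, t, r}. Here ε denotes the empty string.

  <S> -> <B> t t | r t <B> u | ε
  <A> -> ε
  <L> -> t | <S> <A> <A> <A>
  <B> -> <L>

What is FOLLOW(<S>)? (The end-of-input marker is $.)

{$, t, u}

FIRST(<A>): from <A>->ε we get {ε}. So FIRST(<A>) = {ε}.
FIRST(<S>): from <S>-><B> t t we get {r, t}; from <S>->r t <B> u we get {r}; from <S>->ε we get {ε}. So FIRST(<S>) = {ε, r, t}.
FIRST(<L>): from <L>->t we get {t}; from <L>-><S> <A> <A> <A> we get {ε, r, t}. So FIRST(<L>) = {ε, r, t}.
FIRST(<B>): from <B>-><L> we get {ε, r, t}. So FIRST(<B>) = {ε, r, t}.
FOLLOW(<S>) includes $ since <S> is the start symbol.
FOLLOW(<B>): in <S>-><B> t t, <B> is followed by t t with FIRST {t}; in <S>->r t <B> u, <B> is followed by u with FIRST {u}. Thus FOLLOW(<B>) = {t, u}.
FOLLOW(<L>): in <B>-><L>, the suffix after <L> is empty, so FOLLOW(<L>) ⊇ FOLLOW(<B>) = {t, u}. Thus FOLLOW(<L>) = {t, u}.
FOLLOW(<S>): in <L>-><S> <A> <A> <A>, <S> is followed by <A> <A> <A> with FIRST {ε}; in <L>-><S> <A> <A> <A>, the suffix after <S> is nullable, so FOLLOW(<S>) ⊇ FOLLOW(<L>) = {t, u}. Thus FOLLOW(<S>) = {$, t, u}.
FOLLOW(<A>): in <L>-><S> <A> <A> <A> (occurrence 1), <A> is followed by <A> <A> with FIRST {ε}; in <L>-><S> <A> <A> <A> (occurrence 1), the suffix after <A> is nullable, so FOLLOW(<A>) ⊇ FOLLOW(<L>) = {t, u}; in <L>-><S> <A> <A> <A> (occurrence 2), <A> is followed by <A> with FIRST {ε}; in <L>-><S> <A> <A> <A> (occurrence 2), the suffix after <A> is nullable, so FOLLOW(<A>) ⊇ FOLLOW(<L>) = {t, u}; in <L>-><S> <A> <A> <A> (occurrence 3), the suffix after <A> is empty, so FOLLOW(<A>) ⊇ FOLLOW(<L>) = {t, u}. Thus FOLLOW(<A>) = {t, u}.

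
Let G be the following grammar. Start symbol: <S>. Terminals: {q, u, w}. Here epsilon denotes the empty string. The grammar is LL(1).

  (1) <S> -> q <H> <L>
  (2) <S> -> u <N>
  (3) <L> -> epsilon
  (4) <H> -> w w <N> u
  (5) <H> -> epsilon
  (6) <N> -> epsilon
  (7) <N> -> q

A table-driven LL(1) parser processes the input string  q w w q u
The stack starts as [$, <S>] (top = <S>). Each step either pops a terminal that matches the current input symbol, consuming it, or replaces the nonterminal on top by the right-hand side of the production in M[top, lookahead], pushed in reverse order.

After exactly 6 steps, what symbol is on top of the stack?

q

     Stack            Input        Action
  1  $ <S>            q w w q u $  expand <S> -> q <H> <L>
  2  $ <L> <H> q      q w w q u $  match q
  3  $ <L> <H>        w w q u $    expand <H> -> w w <N> u
  4  $ <L> u <N> w w  w w q u $    match w
  5  $ <L> u <N> w    w q u $      match w
  6  $ <L> u <N>      q u $        expand <N> -> q
Stack after step 6: $ <L> u q (top = q).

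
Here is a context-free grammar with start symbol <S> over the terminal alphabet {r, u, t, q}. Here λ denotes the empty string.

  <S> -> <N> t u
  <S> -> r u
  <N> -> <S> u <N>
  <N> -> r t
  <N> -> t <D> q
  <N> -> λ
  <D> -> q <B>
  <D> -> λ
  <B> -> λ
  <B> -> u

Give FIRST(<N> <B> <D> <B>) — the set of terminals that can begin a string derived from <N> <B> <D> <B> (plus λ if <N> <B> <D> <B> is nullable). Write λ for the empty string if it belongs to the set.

{λ, q, r, t, u}

FIRST(<D>): from <D>->q <B> we get {q}; from <D>->λ we get {λ}. So FIRST(<D>) = {λ, q}.
FIRST(<B>): from <B>->λ we get {λ}; from <B>->u we get {u}. So FIRST(<B>) = {λ, u}.
FIRST(<S>): from <S>-><N> t u we get {r, t}; from <S>->r u we get {r}. So FIRST(<S>) = {r, t}.
FIRST(<N>): from <N>-><S> u <N> we get {r, t}; from <N>->r t we get {r}; from <N>->t <D> q we get {t}; from <N>->λ we get {λ}. So FIRST(<N>) = {λ, r, t}.
FIRST(<N> <B> <D> <B>): take FIRST of each symbol in turn, carrying on past any symbol whose FIRST contains λ; result {λ, q, r, t, u}.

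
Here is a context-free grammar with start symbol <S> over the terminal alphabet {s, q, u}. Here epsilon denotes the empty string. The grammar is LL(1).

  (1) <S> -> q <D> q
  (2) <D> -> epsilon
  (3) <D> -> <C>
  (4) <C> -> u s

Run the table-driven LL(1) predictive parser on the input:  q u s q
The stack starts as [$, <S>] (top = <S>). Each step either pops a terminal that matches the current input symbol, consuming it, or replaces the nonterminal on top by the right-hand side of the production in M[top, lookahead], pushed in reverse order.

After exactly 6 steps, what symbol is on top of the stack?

q

step 1: stack=$ <S>  input=q u s q $  — expand <S> -> q <D> q
step 2: stack=$ q <D> q  input=q u s q $  — match q
step 3: stack=$ q <D>  input=u s q $  — expand <D> -> <C>
step 4: stack=$ q <C>  input=u s q $  — expand <C> -> u s
step 5: stack=$ q s u  input=u s q $  — match u
step 6: stack=$ q s  input=s q $  — match s
Stack after step 6: $ q (top = q).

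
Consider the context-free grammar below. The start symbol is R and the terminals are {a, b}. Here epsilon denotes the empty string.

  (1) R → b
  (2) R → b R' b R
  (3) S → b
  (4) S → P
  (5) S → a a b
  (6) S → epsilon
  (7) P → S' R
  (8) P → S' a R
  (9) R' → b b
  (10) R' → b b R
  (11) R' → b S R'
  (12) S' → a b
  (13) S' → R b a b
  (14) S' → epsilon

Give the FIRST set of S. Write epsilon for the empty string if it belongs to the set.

FIRST(R): from R→b we get {b}; from R→b R' b R we get {b}. So FIRST(R) = {b}.
FIRST(R'): from R'→b b we get {b}; from R'→b b R we get {b}; from R'→b S R' we get {b}. So FIRST(R') = {b}.
FIRST(S'): from S'→a b we get {a}; from S'→R b a b we get {b}; from S'→epsilon we get {epsilon}. So FIRST(S') = {epsilon, a, b}.
FIRST(P): from P→S' R we get {a, b}; from P→S' a R we get {a, b}. So FIRST(P) = {a, b}.
FIRST(S): from S→b we get {b}; from S→P we get {a, b}; from S→a a b we get {a}; from S→epsilon we get {epsilon}. So FIRST(S) = {epsilon, a, b}.

{epsilon, a, b}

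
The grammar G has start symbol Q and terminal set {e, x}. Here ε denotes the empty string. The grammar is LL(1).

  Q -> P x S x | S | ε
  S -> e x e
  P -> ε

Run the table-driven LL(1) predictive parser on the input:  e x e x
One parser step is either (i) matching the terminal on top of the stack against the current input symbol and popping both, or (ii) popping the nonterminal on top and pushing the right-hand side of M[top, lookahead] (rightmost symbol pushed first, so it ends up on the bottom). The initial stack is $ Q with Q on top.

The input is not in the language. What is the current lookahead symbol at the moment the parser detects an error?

     Stack    Input      Action
  1  $ Q      e x e x $  expand Q -> S
  2  $ S      e x e x $  expand S -> e x e
  3  $ e x e  e x e x $  match e
  4  $ e x    x e x $    match x
  5  $ e      e x $      match e
  6  $        x $        error: stack empty but input remains

x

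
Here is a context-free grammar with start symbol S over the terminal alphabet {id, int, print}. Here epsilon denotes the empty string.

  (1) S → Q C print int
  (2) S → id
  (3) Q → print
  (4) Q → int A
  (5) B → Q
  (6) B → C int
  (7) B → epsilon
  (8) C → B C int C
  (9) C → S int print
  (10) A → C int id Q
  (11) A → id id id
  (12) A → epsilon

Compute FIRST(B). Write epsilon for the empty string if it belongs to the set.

FIRST(Q): from Q→print we get {print}; from Q→int A we get {int}. So FIRST(Q) = {int, print}.
FIRST(S): from S→Q C print int we get {int, print}; from S→id we get {id}. So FIRST(S) = {id, int, print}.
FIRST(B): from B→Q we get {int, print}; from B→C int we get {id, int, print}; from B→epsilon we get {epsilon}. So FIRST(B) = {epsilon, id, int, print}.
FIRST(C): from C→B C int C we get {id, int, print}; from C→S int print we get {id, int, print}. So FIRST(C) = {id, int, print}.
FIRST(A): from A→C int id Q we get {id, int, print}; from A→id id id we get {id}; from A→epsilon we get {epsilon}. So FIRST(A) = {epsilon, id, int, print}.

{epsilon, id, int, print}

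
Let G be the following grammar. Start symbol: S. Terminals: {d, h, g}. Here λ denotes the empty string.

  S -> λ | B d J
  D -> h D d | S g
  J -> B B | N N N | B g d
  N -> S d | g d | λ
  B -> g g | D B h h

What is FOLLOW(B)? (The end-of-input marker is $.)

{$, d, g, h}

FIRST(S): from S->λ we get {λ}; from S->B d J we get {g, h}. So FIRST(S) = {λ, g, h}.
FIRST(D): from D->h D d we get {h}; from D->S g we get {g, h}. So FIRST(D) = {g, h}.
FIRST(N): from N->S d we get {d, g, h}; from N->g d we get {g}; from N->λ we get {λ}. So FIRST(N) = {λ, d, g, h}.
FIRST(B): from B->g g we get {g}; from B->D B h h we get {g, h}. So FIRST(B) = {g, h}.
FIRST(J): from J->B B we get {g, h}; from J->N N N we get {λ, d, g, h}; from J->B g d we get {g, h}. So FIRST(J) = {λ, d, g, h}.
FOLLOW(S) includes $ since S is the start symbol.
FOLLOW(S): in D->S g, S is followed by g with FIRST {g}; in N->S d, S is followed by d with FIRST {d}. Thus FOLLOW(S) = {$, d, g}.
FOLLOW(D): in D->h D d, D is followed by d with FIRST {d}; in B->D B h h, D is followed by B h h with FIRST {g, h}. Thus FOLLOW(D) = {d, g, h}.
FOLLOW(J): in S->B d J, the suffix after J is empty, so FOLLOW(J) ⊇ FOLLOW(S) = {$, d, g}. Thus FOLLOW(J) = {$, d, g}.
FOLLOW(N): in J->N N N (occurrence 1), N is followed by N N with FIRST {λ, d, g, h}; in J->N N N (occurrence 1), the suffix after N is nullable, so FOLLOW(N) ⊇ FOLLOW(J) = {$, d, g}; in J->N N N (occurrence 2), N is followed by N with FIRST {λ, d, g, h}; in J->N N N (occurrence 2), the suffix after N is nullable, so FOLLOW(N) ⊇ FOLLOW(J) = {$, d, g}; in J->N N N (occurrence 3), the suffix after N is empty, so FOLLOW(N) ⊇ FOLLOW(J) = {$, d, g}. Thus FOLLOW(N) = {$, d, g, h}.
FOLLOW(B): in S->B d J, B is followed by d J with FIRST {d}; in J->B B (occurrence 1), B is followed by B with FIRST {g, h}; in J->B B (occurrence 2), the suffix after B is empty, so FOLLOW(B) ⊇ FOLLOW(J) = {$, d, g}; in J->B g d, B is followed by g d with FIRST {g}; in B->D B h h, B is followed by h h with FIRST {h}. Thus FOLLOW(B) = {$, d, g, h}.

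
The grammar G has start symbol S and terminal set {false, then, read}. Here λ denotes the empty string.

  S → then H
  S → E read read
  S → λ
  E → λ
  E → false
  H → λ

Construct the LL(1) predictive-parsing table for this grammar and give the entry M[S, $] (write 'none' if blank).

S → λ

FIRST(E) = {λ, false}
FIRST(H) = {λ}
FIRST(S) = {λ, false, read, then}  (via E read read)
FOLLOW(S) includes $ since S is the start symbol.
FOLLOW(S): S appears on no right-hand side. Thus FOLLOW(S) = {$}.
For S → then H: FIRST(then H) = {then}, so it goes in M[S, t] for t ∈ {then}.
For S → E read read: FIRST(E read read) = {false, read}, so it goes in M[S, t] for t ∈ {false, read}.
For S → λ: FIRST(λ) = {λ}, so it goes in M[S, t] for t ∈ {}; since λ ∈ FIRST, also for every t ∈ FOLLOW(S) = {$}.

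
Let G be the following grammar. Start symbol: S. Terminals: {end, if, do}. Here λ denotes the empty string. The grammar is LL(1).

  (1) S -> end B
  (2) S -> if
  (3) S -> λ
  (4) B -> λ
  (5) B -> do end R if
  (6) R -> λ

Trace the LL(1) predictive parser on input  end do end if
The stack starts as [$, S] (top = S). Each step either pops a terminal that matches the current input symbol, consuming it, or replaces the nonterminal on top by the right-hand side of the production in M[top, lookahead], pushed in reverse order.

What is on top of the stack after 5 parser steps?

R

step 1: stack=$ S  input=end do end if $  — expand S -> end B
step 2: stack=$ B end  input=end do end if $  — match end
step 3: stack=$ B  input=do end if $  — expand B -> do end R if
step 4: stack=$ if R end do  input=do end if $  — match do
step 5: stack=$ if R end  input=end if $  — match end
Stack after step 5: $ if R (top = R).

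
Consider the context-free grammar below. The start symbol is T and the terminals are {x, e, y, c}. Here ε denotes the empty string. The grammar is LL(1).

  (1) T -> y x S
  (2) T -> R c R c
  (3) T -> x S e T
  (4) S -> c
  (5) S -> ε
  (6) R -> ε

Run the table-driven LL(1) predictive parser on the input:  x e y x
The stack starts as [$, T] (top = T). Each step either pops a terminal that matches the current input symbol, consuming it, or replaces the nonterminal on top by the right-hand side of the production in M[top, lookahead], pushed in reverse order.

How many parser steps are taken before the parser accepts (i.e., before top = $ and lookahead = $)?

     Stack      Input      Action
  1  $ T        x e y x $  expand T -> x S e T
  2  $ T e S x  x e y x $  match x
  3  $ T e S    e y x $    expand S -> ε
  4  $ T e      e y x $    match e
  5  $ T        y x $      expand T -> y x S
  6  $ S x y    y x $      match y
  7  $ S x      x $        match x
  8  $ S        $          expand S -> ε
Accept reached after 8 steps.

8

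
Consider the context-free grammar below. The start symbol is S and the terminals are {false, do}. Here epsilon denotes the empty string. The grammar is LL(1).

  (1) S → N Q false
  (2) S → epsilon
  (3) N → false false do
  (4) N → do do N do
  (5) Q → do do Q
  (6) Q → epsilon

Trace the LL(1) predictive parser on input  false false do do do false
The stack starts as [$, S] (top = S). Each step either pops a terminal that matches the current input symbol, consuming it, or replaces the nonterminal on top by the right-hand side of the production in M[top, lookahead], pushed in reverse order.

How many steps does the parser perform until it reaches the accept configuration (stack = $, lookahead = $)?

step 1: stack=$ S  input=false false do do do false $  — expand S → N Q false
step 2: stack=$ false Q N  input=false false do do do false $  — expand N → false false do
step 3: stack=$ false Q do false false  input=false false do do do false $  — match false
step 4: stack=$ false Q do false  input=false do do do false $  — match false
step 5: stack=$ false Q do  input=do do do false $  — match do
step 6: stack=$ false Q  input=do do false $  — expand Q → do do Q
step 7: stack=$ false Q do do  input=do do false $  — match do
step 8: stack=$ false Q do  input=do false $  — match do
step 9: stack=$ false Q  input=false $  — expand Q → epsilon
step 10: stack=$ false  input=false $  — match false
Accept reached after 10 steps.

10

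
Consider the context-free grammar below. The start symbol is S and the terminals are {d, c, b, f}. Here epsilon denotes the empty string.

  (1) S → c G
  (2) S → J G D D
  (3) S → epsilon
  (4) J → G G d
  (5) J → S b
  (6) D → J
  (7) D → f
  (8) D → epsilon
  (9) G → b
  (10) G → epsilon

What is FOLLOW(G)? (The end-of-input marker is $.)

{$, b, c, d, f}

FIRST(G) = {epsilon, b}
FIRST(S) = {epsilon, b, c, d}  (via J G D D)
FIRST(J) = {b, c, d}  (via G G d, S b)
FIRST(D) = {epsilon, b, c, d, f}  (via J)
FOLLOW(S) includes $ since S is the start symbol.
FOLLOW(S): in J→S b, S is followed by b with FIRST {b}. Thus FOLLOW(S) = {$, b}.
FOLLOW(D): in S→J G D D (occurrence 1), D is followed by D with FIRST {epsilon, b, c, d, f}; in S→J G D D (occurrence 1), the suffix after D is nullable, so FOLLOW(D) ⊇ FOLLOW(S) = {$, b}; in S→J G D D (occurrence 2), the suffix after D is empty, so FOLLOW(D) ⊇ FOLLOW(S) = {$, b}. Thus FOLLOW(D) = {$, b, c, d, f}.
FOLLOW(J): in S→J G D D, J is followed by G D D with FIRST {epsilon, b, c, d, f}; in S→J G D D, the suffix after J is nullable, so FOLLOW(J) ⊇ FOLLOW(S) = {$, b}; in D→J, the suffix after J is empty, so FOLLOW(J) ⊇ FOLLOW(D) = {$, b, c, d, f}. Thus FOLLOW(J) = {$, b, c, d, f}.
FOLLOW(G): in S→c G, the suffix after G is empty, so FOLLOW(G) ⊇ FOLLOW(S) = {$, b}; in S→J G D D, G is followed by D D with FIRST {epsilon, b, c, d, f}; in S→J G D D, the suffix after G is nullable, so FOLLOW(G) ⊇ FOLLOW(S) = {$, b}; in J→G G d (occurrence 1), G is followed by G d with FIRST {b, d}; in J→G G d (occurrence 2), G is followed by d with FIRST {d}. Thus FOLLOW(G) = {$, b, c, d, f}.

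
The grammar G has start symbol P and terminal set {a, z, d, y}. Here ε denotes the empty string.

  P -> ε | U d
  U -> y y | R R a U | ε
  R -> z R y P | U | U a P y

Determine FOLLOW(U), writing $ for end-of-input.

FIRST(P): from P->ε we get {ε}; from P->U d we get {a, d, y, z}. So FIRST(P) = {ε, a, d, y, z}.
FIRST(U): from U->y y we get {y}; from U->R R a U we get {a, y, z}; from U->ε we get {ε}. So FIRST(U) = {ε, a, y, z}.
FIRST(R): from R->z R y P we get {z}; from R->U we get {ε, a, y, z}; from R->U a P y we get {a, y, z}. So FIRST(R) = {ε, a, y, z}.
FOLLOW(P) includes $ since P is the start symbol.
FOLLOW(R): in U->R R a U (occurrence 1), R is followed by R a U with FIRST {a, y, z}; in U->R R a U (occurrence 2), R is followed by a U with FIRST {a}; in R->z R y P, R is followed by y P with FIRST {y}. Thus FOLLOW(R) = {a, y, z}.
FOLLOW(P): in R->z R y P, the suffix after P is empty, so FOLLOW(P) ⊇ FOLLOW(R) = {a, y, z}; in R->U a P y, P is followed by y with FIRST {y}. Thus FOLLOW(P) = {$, a, y, z}.
FOLLOW(U): in P->U d, U is followed by d with FIRST {d}; in U->R R a U, the suffix after U is empty (adds nothing new); in R->U, the suffix after U is empty, so FOLLOW(U) ⊇ FOLLOW(R) = {a, y, z}; in R->U a P y, U is followed by a P y with FIRST {a}. Thus FOLLOW(U) = {a, d, y, z}.

{a, d, y, z}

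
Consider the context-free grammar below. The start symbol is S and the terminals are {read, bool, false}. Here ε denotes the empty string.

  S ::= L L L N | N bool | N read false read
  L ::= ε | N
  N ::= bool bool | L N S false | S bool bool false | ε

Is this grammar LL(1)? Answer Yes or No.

No

FIRST(S) = {ε, bool, false, read}
FIRST(L) = {ε, bool, false, read}
FIRST(N) = {ε, bool, false, read}
FOLLOW(S) = {$, bool, false}
FOLLOW(L) = {$, bool, false, read}
FOLLOW(N) = {$, bool, false, read}
Cell M[L, $] receives both L ::= ε and L ::= N — the grammar is not LL(1).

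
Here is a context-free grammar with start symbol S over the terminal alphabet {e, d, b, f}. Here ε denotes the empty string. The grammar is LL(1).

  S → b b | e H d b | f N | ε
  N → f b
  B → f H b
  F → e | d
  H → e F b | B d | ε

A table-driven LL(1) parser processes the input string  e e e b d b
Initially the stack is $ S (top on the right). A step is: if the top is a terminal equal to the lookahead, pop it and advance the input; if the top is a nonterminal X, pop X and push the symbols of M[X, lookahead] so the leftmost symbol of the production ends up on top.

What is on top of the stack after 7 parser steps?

d

step 1: stack=$ S  input=e e e b d b $  — expand S → e H d b
step 2: stack=$ b d H e  input=e e e b d b $  — match e
step 3: stack=$ b d H  input=e e b d b $  — expand H → e F b
step 4: stack=$ b d b F e  input=e e b d b $  — match e
step 5: stack=$ b d b F  input=e b d b $  — expand F → e
step 6: stack=$ b d b e  input=e b d b $  — match e
step 7: stack=$ b d b  input=b d b $  — match b
Stack after step 7: $ b d (top = d).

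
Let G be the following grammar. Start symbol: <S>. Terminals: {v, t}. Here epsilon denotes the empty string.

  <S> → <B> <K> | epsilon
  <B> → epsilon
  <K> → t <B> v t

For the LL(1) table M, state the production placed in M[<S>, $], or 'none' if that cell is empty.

FIRST(<B>) = {epsilon}
FIRST(<K>) = {t}
FIRST(<S>) = {epsilon, t}  (via <B> <K>)
FOLLOW(<S>) includes $ since <S> is the start symbol.
FOLLOW(<S>): <S> appears on no right-hand side. Thus FOLLOW(<S>) = {$}.
For <S> → <B> <K>: FIRST(<B> <K>) = {t}, so it goes in M[<S>, t] for t ∈ {t}.
For <S> → epsilon: FIRST(epsilon) = {epsilon}, so it goes in M[<S>, t] for t ∈ {}; since epsilon ∈ FIRST, also for every t ∈ FOLLOW(<S>) = {$}.

<S> → epsilon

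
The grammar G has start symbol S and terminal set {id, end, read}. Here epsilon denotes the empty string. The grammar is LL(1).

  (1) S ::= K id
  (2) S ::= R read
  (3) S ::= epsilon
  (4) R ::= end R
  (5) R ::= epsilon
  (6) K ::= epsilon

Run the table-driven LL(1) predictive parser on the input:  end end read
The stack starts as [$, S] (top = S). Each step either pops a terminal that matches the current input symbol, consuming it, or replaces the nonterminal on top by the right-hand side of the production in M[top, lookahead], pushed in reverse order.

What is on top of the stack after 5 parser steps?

     Stack         Input           Action
  1  $ S           end end read $  expand S ::= R read
  2  $ read R      end end read $  expand R ::= end R
  3  $ read R end  end end read $  match end
  4  $ read R      end read $      expand R ::= end R
  5  $ read R end  end read $      match end
Stack after step 5: $ read R (top = R).

R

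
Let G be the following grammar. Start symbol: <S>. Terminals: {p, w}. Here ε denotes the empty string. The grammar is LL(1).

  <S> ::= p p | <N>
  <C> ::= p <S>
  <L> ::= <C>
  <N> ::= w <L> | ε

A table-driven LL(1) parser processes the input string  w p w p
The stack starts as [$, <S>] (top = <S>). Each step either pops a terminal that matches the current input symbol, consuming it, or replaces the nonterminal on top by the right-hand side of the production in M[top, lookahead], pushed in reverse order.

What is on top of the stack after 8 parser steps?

     Stack    Input      Action
  1  $ <S>    w p w p $  expand <S> ::= <N>
  2  $ <N>    w p w p $  expand <N> ::= w <L>
  3  $ <L> w  w p w p $  match w
  4  $ <L>    p w p $    expand <L> ::= <C>
  5  $ <C>    p w p $    expand <C> ::= p <S>
  6  $ <S> p  p w p $    match p
  7  $ <S>    w p $      expand <S> ::= <N>
  8  $ <N>    w p $      expand <N> ::= w <L>
Stack after step 8: $ <L> w (top = w).

w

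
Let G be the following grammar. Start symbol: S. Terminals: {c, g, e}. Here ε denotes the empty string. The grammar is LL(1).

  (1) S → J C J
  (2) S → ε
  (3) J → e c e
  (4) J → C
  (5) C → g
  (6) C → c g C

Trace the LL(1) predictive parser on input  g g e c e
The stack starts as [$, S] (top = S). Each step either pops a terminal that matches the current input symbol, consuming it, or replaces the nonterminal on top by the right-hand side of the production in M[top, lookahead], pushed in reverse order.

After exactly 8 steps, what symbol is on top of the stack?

step 1: stack=$ S  input=g g e c e $  — expand S → J C J
step 2: stack=$ J C J  input=g g e c e $  — expand J → C
step 3: stack=$ J C C  input=g g e c e $  — expand C → g
step 4: stack=$ J C g  input=g g e c e $  — match g
step 5: stack=$ J C  input=g e c e $  — expand C → g
step 6: stack=$ J g  input=g e c e $  — match g
step 7: stack=$ J  input=e c e $  — expand J → e c e
step 8: stack=$ e c e  input=e c e $  — match e
Stack after step 8: $ e c (top = c).

c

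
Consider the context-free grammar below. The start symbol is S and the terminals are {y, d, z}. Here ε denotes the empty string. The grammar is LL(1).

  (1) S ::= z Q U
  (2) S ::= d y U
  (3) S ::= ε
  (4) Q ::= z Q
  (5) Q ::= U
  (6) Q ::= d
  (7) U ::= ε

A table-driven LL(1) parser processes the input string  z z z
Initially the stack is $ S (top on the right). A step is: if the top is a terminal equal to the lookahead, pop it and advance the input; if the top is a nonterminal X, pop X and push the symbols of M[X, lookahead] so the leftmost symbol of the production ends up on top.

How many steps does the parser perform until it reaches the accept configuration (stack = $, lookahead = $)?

step 1: stack=$ S  input=z z z $  — expand S ::= z Q U
step 2: stack=$ U Q z  input=z z z $  — match z
step 3: stack=$ U Q  input=z z $  — expand Q ::= z Q
step 4: stack=$ U Q z  input=z z $  — match z
step 5: stack=$ U Q  input=z $  — expand Q ::= z Q
step 6: stack=$ U Q z  input=z $  — match z
step 7: stack=$ U Q  input=$  — expand Q ::= U
step 8: stack=$ U U  input=$  — expand U ::= ε
step 9: stack=$ U  input=$  — expand U ::= ε
Accept reached after 9 steps.

9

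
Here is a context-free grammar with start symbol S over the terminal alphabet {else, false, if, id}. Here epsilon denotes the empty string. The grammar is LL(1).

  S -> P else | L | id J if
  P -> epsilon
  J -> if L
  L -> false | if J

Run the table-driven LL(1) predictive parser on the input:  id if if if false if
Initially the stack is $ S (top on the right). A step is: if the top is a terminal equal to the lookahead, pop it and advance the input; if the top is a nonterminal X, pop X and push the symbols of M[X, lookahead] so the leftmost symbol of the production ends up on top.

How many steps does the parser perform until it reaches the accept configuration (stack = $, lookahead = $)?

11

step 1: stack=$ S  input=id if if if false if $  — expand S -> id J if
step 2: stack=$ if J id  input=id if if if false if $  — match id
step 3: stack=$ if J  input=if if if false if $  — expand J -> if L
step 4: stack=$ if L if  input=if if if false if $  — match if
step 5: stack=$ if L  input=if if false if $  — expand L -> if J
step 6: stack=$ if J if  input=if if false if $  — match if
step 7: stack=$ if J  input=if false if $  — expand J -> if L
step 8: stack=$ if L if  input=if false if $  — match if
step 9: stack=$ if L  input=false if $  — expand L -> false
step 10: stack=$ if false  input=false if $  — match false
step 11: stack=$ if  input=if $  — match if
Accept reached after 11 steps.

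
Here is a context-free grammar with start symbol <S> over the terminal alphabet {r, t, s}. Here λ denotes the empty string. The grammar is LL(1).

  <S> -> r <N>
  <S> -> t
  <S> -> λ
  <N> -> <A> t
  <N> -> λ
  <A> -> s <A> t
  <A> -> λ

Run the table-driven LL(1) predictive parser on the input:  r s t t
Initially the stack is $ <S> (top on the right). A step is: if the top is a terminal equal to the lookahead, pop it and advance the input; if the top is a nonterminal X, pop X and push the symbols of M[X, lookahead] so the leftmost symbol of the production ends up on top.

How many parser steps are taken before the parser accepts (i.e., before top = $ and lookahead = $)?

     Stack        Input      Action
  1  $ <S>        r s t t $  expand <S> -> r <N>
  2  $ <N> r      r s t t $  match r
  3  $ <N>        s t t $    expand <N> -> <A> t
  4  $ t <A>      s t t $    expand <A> -> s <A> t
  5  $ t t <A> s  s t t $    match s
  6  $ t t <A>    t t $      expand <A> -> λ
  7  $ t t        t t $      match t
  8  $ t          t $        match t
Accept reached after 8 steps.

8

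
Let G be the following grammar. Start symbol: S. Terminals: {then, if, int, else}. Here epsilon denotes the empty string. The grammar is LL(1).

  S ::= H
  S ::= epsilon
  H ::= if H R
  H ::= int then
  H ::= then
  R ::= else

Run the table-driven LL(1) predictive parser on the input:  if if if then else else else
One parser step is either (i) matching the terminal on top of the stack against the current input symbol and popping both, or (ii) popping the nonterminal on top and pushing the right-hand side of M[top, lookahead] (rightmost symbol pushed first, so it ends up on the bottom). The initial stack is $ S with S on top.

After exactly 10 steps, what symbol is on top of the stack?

      Stack         Input                           Action
   1  $ S           if if if then else else else $  expand S ::= H
   2  $ H           if if if then else else else $  expand H ::= if H R
   3  $ R H if      if if if then else else else $  match if
   4  $ R H         if if then else else else $     expand H ::= if H R
   5  $ R R H if    if if then else else else $     match if
   6  $ R R H       if then else else else $        expand H ::= if H R
   7  $ R R R H if  if then else else else $        match if
   8  $ R R R H     then else else else $           expand H ::= then
   9  $ R R R then  then else else else $           match then
  10  $ R R R       else else else $                expand R ::= else
Stack after step 10: $ R R else (top = else).

else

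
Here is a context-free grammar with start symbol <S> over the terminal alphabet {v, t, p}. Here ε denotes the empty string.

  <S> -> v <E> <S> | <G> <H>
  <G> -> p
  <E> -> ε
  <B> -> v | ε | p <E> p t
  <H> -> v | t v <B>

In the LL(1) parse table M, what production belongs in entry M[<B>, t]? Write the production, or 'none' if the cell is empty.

none

FIRST(<G>): from <G>->p we get {p}. So FIRST(<G>) = {p}.
FIRST(<E>): from <E>->ε we get {ε}. So FIRST(<E>) = {ε}.
FIRST(<B>): from <B>->v we get {v}; from <B>->ε we get {ε}; from <B>->p <E> p t we get {p}. So FIRST(<B>) = {ε, p, v}.
FIRST(<H>): from <H>->v we get {v}; from <H>->t v <B> we get {t}. So FIRST(<H>) = {t, v}.
FIRST(<S>): from <S>->v <E> <S> we get {v}; from <S>-><G> <H> we get {p}. So FIRST(<S>) = {p, v}.
FOLLOW(<S>) includes $ since <S> is the start symbol.
FOLLOW(<H>): in <S>-><G> <H>, the suffix after <H> is empty, so FOLLOW(<H>) ⊇ FOLLOW(<S>) = {$}. Thus FOLLOW(<H>) = {$}.
FOLLOW(<B>): in <H>->t v <B>, the suffix after <B> is empty, so FOLLOW(<B>) ⊇ FOLLOW(<H>) = {$}. Thus FOLLOW(<B>) = {$}.
For <B> -> v: FIRST(v) = {v}, so it goes in M[<B>, t] for t ∈ {v}.
For <B> -> ε: FIRST(ε) = {ε}, so it goes in M[<B>, t] for t ∈ {}; since ε ∈ FIRST, also for every t ∈ FOLLOW(<B>) = {$}.
For <B> -> p <E> p t: FIRST(p <E> p t) = {p}, so it goes in M[<B>, t] for t ∈ {p}.
None of these place a production in M[<B>, t].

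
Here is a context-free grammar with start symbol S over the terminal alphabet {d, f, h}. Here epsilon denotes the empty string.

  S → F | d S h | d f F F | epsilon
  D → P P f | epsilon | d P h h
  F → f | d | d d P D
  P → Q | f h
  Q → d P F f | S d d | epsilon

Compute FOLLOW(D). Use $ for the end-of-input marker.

{$, d, f, h}

FIRST(F): from F→f we get {f}; from F→d we get {d}; from F→d d P D we get {d}. So FIRST(F) = {d, f}.
FIRST(S): from S→F we get {d, f}; from S→d S h we get {d}; from S→d f F F we get {d}; from S→epsilon we get {epsilon}. So FIRST(S) = {epsilon, d, f}.
FIRST(Q): from Q→d P F f we get {d}; from Q→S d d we get {d, f}; from Q→epsilon we get {epsilon}. So FIRST(Q) = {epsilon, d, f}.
FIRST(P): from P→Q we get {epsilon, d, f}; from P→f h we get {f}. So FIRST(P) = {epsilon, d, f}.
FIRST(D): from D→P P f we get {d, f}; from D→epsilon we get {epsilon}; from D→d P h h we get {d}. So FIRST(D) = {epsilon, d, f}.
FOLLOW(S) includes $ since S is the start symbol.
FOLLOW(S): in S→d S h, S is followed by h with FIRST {h}; in Q→S d d, S is followed by d d with FIRST {d}. Thus FOLLOW(S) = {$, d, h}.
FOLLOW(F): in S→F, the suffix after F is empty, so FOLLOW(F) ⊇ FOLLOW(S) = {$, d, h}; in S→d f F F (occurrence 1), F is followed by F with FIRST {d, f}; in S→d f F F (occurrence 2), the suffix after F is empty, so FOLLOW(F) ⊇ FOLLOW(S) = {$, d, h}; in Q→d P F f, F is followed by f with FIRST {f}. Thus FOLLOW(F) = {$, d, f, h}.
FOLLOW(D): in F→d d P D, the suffix after D is empty, so FOLLOW(D) ⊇ FOLLOW(F) = {$, d, f, h}. Thus FOLLOW(D) = {$, d, f, h}.
FOLLOW(P): in D→P P f (occurrence 1), P is followed by P f with FIRST {d, f}; in D→P P f (occurrence 2), P is followed by f with FIRST {f}; in D→d P h h, P is followed by h h with FIRST {h}; in F→d d P D, P is followed by D with FIRST {epsilon, d, f}; in F→d d P D, the suffix after P is nullable, so FOLLOW(P) ⊇ FOLLOW(F) = {$, d, f, h}; in Q→d P F f, P is followed by F f with FIRST {d, f}. Thus FOLLOW(P) = {$, d, f, h}.
FOLLOW(Q): in P→Q, the suffix after Q is empty, so FOLLOW(Q) ⊇ FOLLOW(P) = {$, d, f, h}. Thus FOLLOW(Q) = {$, d, f, h}.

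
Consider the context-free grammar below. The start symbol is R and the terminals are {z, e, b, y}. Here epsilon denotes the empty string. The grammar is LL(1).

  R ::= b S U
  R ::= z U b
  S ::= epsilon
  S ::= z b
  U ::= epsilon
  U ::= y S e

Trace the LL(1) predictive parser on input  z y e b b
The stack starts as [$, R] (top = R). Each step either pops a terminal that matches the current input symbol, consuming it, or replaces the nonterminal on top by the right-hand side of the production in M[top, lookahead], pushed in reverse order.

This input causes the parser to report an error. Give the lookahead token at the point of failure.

b

step 1: stack=$ R  input=z y e b b $  — expand R ::= z U b
step 2: stack=$ b U z  input=z y e b b $  — match z
step 3: stack=$ b U  input=y e b b $  — expand U ::= y S e
step 4: stack=$ b e S y  input=y e b b $  — match y
step 5: stack=$ b e S  input=e b b $  — expand S ::= epsilon
step 6: stack=$ b e  input=e b b $  — match e
step 7: stack=$ b  input=b b $  — match b
step 8: stack=$  input=b $  — error: stack empty but input remains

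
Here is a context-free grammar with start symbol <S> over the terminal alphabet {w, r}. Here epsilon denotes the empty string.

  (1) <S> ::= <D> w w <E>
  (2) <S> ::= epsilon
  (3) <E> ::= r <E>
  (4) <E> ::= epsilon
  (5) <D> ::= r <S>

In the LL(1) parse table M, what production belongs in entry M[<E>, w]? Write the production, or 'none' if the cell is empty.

FIRST(<E>) = {epsilon, r}
FIRST(<D>) = {r}
FIRST(<S>) = {epsilon, r}  (via <D> w w <E>)
FOLLOW(<S>) includes $ since <S> is the start symbol.
FOLLOW(<S>): in <D>::=r <S>, the suffix after <S> is empty, so FOLLOW(<S>) ⊇ FOLLOW(<D>) = {w}. Thus FOLLOW(<S>) = {$, w}.
FOLLOW(<E>): in <S>::=<D> w w <E>, the suffix after <E> is empty, so FOLLOW(<E>) ⊇ FOLLOW(<S>) = {$, w}; in <E>::=r <E>, the suffix after <E> is empty (adds nothing new). Thus FOLLOW(<E>) = {$, w}.
For <E> ::= r <E>: FIRST(r <E>) = {r}, so it goes in M[<E>, t] for t ∈ {r}.
For <E> ::= epsilon: FIRST(epsilon) = {epsilon}, so it goes in M[<E>, t] for t ∈ {}; since epsilon ∈ FIRST, also for every t ∈ FOLLOW(<E>) = {$, w}.

<E> ::= epsilon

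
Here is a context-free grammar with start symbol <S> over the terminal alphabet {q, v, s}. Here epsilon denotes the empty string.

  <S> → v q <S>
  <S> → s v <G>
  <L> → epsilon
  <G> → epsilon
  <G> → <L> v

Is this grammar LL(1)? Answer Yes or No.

FIRST(<S>) = {s, v}
FIRST(<L>) = {epsilon}
FIRST(<G>) = {epsilon, v}
FOLLOW(<S>) = {$}
FOLLOW(<L>) = {v}
FOLLOW(<G>) = {$}
Each cell of M receives at most one production.

Yes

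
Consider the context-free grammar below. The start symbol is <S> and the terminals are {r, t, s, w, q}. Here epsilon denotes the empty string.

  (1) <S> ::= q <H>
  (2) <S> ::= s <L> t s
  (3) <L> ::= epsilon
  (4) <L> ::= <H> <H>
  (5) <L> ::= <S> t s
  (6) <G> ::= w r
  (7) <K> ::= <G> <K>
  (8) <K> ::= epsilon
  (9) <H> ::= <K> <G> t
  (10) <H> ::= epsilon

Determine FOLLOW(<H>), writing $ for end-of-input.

FIRST(<S>) = {q, s}
FIRST(<G>) = {w}
FIRST(<K>) = {epsilon, w}  (via <G> <K>)
FIRST(<H>) = {epsilon, w}  (via <K> <G> t)
FIRST(<L>) = {epsilon, q, s, w}  (via <H> <H>, <S> t s)
FOLLOW(<S>) includes $ since <S> is the start symbol.
FOLLOW(<S>): in <L>::=<S> t s, <S> is followed by t s with FIRST {t}. Thus FOLLOW(<S>) = {$, t}.
FOLLOW(<L>): in <S>::=s <L> t s, <L> is followed by t s with FIRST {t}. Thus FOLLOW(<L>) = {t}.
FOLLOW(<K>): in <K>::=<G> <K>, the suffix after <K> is empty (adds nothing new); in <H>::=<K> <G> t, <K> is followed by <G> t with FIRST {w}. Thus FOLLOW(<K>) = {w}.
FOLLOW(<G>): in <K>::=<G> <K>, <G> is followed by <K> with FIRST {epsilon, w}; in <K>::=<G> <K>, the suffix after <G> is nullable, so FOLLOW(<G>) ⊇ FOLLOW(<K>) = {w}; in <H>::=<K> <G> t, <G> is followed by t with FIRST {t}. Thus FOLLOW(<G>) = {t, w}.
FOLLOW(<H>): in <S>::=q <H>, the suffix after <H> is empty, so FOLLOW(<H>) ⊇ FOLLOW(<S>) = {$, t}; in <L>::=<H> <H> (occurrence 1), <H> is followed by <H> with FIRST {epsilon, w}; in <L>::=<H> <H> (occurrence 1), the suffix after <H> is nullable, so FOLLOW(<H>) ⊇ FOLLOW(<L>) = {t}; in <L>::=<H> <H> (occurrence 2), the suffix after <H> is empty, so FOLLOW(<H>) ⊇ FOLLOW(<L>) = {t}. Thus FOLLOW(<H>) = {$, t, w}.

{$, t, w}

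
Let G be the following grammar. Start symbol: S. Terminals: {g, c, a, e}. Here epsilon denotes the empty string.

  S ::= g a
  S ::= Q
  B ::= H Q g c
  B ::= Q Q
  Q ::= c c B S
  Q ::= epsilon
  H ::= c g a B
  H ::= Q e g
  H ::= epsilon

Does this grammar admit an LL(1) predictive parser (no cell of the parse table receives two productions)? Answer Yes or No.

No

FIRST(S) = {epsilon, c, g}
FIRST(B) = {epsilon, c, e, g}
FIRST(Q) = {epsilon, c}
FIRST(H) = {epsilon, c, e}
FOLLOW(S) = {$, c, e, g}
FOLLOW(B) = {$, c, e, g}
FOLLOW(Q) = {$, c, e, g}
FOLLOW(H) = {c, g}
Cell M[B, c] receives both B ::= H Q g c and B ::= Q Q — the grammar is not LL(1).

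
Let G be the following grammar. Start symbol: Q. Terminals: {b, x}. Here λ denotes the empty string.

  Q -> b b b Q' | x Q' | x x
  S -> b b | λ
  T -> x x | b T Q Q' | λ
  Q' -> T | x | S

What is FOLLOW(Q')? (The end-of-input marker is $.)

FIRST(Q): from Q->b b b Q' we get {b}; from Q->x Q' we get {x}; from Q->x x we get {x}. So FIRST(Q) = {b, x}.
FIRST(S): from S->b b we get {b}; from S->λ we get {λ}. So FIRST(S) = {λ, b}.
FIRST(T): from T->x x we get {x}; from T->b T Q Q' we get {b}; from T->λ we get {λ}. So FIRST(T) = {λ, b, x}.
FIRST(Q'): from Q'->T we get {λ, b, x}; from Q'->x we get {x}; from Q'->S we get {λ, b}. So FIRST(Q') = {λ, b, x}.
FOLLOW(Q) includes $ since Q is the start symbol.
FOLLOW(Q): in T->b T Q Q', Q is followed by Q' with FIRST {λ, b, x}; in T->b T Q Q', the suffix after Q is nullable, so FOLLOW(Q) ⊇ FOLLOW(T) = {$, b, x}. Thus FOLLOW(Q) = {$, b, x}.
FOLLOW(S): in Q'->S, the suffix after S is empty, so FOLLOW(S) ⊇ FOLLOW(Q') = {$, b, x}. Thus FOLLOW(S) = {$, b, x}.
FOLLOW(T): in T->b T Q Q', T is followed by Q Q' with FIRST {b, x}; in Q'->T, the suffix after T is empty, so FOLLOW(T) ⊇ FOLLOW(Q') = {$, b, x}. Thus FOLLOW(T) = {$, b, x}.
FOLLOW(Q'): in Q->b b b Q', the suffix after Q' is empty, so FOLLOW(Q') ⊇ FOLLOW(Q) = {$, b, x}; in Q->x Q', the suffix after Q' is empty, so FOLLOW(Q') ⊇ FOLLOW(Q) = {$, b, x}; in T->b T Q Q', the suffix after Q' is empty, so FOLLOW(Q') ⊇ FOLLOW(T) = {$, b, x}. Thus FOLLOW(Q') = {$, b, x}.

{$, b, x}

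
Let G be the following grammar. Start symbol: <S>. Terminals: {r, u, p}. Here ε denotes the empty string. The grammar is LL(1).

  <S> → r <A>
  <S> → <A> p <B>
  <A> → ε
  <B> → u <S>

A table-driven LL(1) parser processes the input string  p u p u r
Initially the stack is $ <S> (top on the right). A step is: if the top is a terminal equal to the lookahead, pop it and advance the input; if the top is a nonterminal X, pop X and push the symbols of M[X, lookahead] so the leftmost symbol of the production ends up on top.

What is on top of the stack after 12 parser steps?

step 1: stack=$ <S>  input=p u p u r $  — expand <S> → <A> p <B>
step 2: stack=$ <B> p <A>  input=p u p u r $  — expand <A> → ε
step 3: stack=$ <B> p  input=p u p u r $  — match p
step 4: stack=$ <B>  input=u p u r $  — expand <B> → u <S>
step 5: stack=$ <S> u  input=u p u r $  — match u
step 6: stack=$ <S>  input=p u r $  — expand <S> → <A> p <B>
step 7: stack=$ <B> p <A>  input=p u r $  — expand <A> → ε
step 8: stack=$ <B> p  input=p u r $  — match p
step 9: stack=$ <B>  input=u r $  — expand <B> → u <S>
step 10: stack=$ <S> u  input=u r $  — match u
step 11: stack=$ <S>  input=r $  — expand <S> → r <A>
step 12: stack=$ <A> r  input=r $  — match r
Stack after step 12: $ <A> (top = <A>).

<A>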